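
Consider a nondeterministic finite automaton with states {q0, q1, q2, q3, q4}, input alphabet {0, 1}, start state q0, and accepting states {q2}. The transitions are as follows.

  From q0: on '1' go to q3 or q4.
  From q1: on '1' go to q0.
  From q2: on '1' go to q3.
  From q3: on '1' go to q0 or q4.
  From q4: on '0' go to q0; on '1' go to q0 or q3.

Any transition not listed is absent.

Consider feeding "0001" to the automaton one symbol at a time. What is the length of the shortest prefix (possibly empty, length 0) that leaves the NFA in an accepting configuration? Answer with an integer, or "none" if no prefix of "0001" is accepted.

none

Start in {q0}.
Read '0': {q0} → ∅.
The set is empty and remains empty for the remaining 3 symbols.
No reachable set along the way intersects F.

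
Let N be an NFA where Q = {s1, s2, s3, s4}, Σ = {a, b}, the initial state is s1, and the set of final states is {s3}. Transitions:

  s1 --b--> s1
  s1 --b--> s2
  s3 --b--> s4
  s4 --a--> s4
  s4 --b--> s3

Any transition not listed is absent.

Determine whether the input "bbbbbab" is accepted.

No

Start in {s1}.
Read 'b': s1→{s1, s2}; now {s1, s2}.
Read 'b': s1→{s1, s2}, s2→∅; now {s1, s2}.
Read 'b': s1→{s1, s2}, s2→∅; now {s1, s2}.
Read 'b': s1→{s1, s2}, s2→∅; now {s1, s2}.
Read 'b': s1→{s1, s2}, s2→∅; now {s1, s2}.
Read 'a': s1→∅, s2→∅; now ∅.
The set is empty and remains empty for the remaining 1 symbol.
The final set ∅ contains no accepting state.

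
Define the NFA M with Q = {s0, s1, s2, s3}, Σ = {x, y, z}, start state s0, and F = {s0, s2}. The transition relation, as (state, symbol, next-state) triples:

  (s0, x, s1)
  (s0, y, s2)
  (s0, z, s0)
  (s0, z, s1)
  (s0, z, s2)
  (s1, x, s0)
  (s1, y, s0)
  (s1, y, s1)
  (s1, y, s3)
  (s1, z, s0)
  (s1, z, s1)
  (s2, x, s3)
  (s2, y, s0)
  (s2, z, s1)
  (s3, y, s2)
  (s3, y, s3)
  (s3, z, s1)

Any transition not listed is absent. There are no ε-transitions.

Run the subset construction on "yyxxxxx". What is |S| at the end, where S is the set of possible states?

1

Start in {s0}.
Read 'y': s0→{s2}; now {s2}.
Read 'y': s2→{s0}; now {s0}.
Read 'x': s0→{s1}; now {s1}.
Read 'x': s1→{s0}; now {s0}.
Read 'x': s0→{s1}; now {s1}.
Read 'x': s1→{s0}; now {s0}.
Read 'x': s0→{s1}; now {s1}.
That set has 1 state.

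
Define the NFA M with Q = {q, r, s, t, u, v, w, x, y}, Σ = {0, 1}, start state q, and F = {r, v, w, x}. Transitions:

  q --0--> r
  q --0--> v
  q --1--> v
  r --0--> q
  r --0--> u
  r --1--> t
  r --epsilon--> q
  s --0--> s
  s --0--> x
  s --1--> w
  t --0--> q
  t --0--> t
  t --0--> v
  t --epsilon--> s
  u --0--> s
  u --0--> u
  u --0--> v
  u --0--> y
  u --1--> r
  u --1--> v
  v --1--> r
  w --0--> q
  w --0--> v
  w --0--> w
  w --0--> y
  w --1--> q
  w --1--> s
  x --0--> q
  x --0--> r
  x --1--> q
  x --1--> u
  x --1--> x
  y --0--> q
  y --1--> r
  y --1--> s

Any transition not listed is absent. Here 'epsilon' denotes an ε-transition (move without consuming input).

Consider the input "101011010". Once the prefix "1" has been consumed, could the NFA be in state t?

Start in {q}.
Read '1': {q} → {v}.
State t is not in {v}.

No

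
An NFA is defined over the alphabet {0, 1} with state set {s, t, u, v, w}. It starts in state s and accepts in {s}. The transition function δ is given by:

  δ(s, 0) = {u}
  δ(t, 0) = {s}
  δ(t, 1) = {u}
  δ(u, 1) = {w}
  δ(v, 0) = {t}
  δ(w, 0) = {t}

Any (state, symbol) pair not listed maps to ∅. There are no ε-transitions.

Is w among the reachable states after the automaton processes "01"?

Yes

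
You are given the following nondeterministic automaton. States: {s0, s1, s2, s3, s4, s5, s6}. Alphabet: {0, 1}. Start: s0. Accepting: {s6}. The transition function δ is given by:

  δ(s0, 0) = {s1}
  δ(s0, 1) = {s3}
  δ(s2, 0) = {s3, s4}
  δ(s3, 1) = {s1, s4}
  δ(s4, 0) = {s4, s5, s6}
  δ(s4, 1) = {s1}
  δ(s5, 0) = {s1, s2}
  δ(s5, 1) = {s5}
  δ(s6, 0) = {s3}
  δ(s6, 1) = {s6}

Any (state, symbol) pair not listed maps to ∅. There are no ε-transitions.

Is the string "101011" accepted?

Start in {s0}.
Read '1': s0→{s3}; now {s3}.
Read '0': s3→∅; now ∅.
The set is empty and remains empty for the remaining 4 symbols.
The final set ∅ contains no accepting state.

No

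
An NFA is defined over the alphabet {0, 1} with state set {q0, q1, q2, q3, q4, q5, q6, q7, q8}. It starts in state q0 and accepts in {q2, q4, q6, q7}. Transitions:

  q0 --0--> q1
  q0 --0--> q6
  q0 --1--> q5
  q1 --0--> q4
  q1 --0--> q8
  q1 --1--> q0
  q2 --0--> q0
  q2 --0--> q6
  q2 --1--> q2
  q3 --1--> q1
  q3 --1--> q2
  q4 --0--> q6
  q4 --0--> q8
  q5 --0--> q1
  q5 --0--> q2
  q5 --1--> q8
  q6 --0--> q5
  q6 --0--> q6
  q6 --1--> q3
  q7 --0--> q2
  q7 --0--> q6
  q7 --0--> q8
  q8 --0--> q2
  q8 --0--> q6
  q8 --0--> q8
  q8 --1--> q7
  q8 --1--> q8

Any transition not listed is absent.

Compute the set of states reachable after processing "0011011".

Start in {q0}.
Read '0': q0→{q1, q6}; now {q1, q6}.
Read '0': q1→{q4, q8}, q6→{q5, q6}; now {q4, q5, q6, q8}.
Read '1': q4→∅, q5→{q8}, q6→{q3}, q8→{q7, q8}; now {q3, q7, q8}.
Read '1': q3→{q1, q2}, q7→∅, q8→{q7, q8}; now {q1, q2, q7, q8}.
Read '0': q1→{q4, q8}, q2→{q0, q6}, q7→{q2, q6, q8}, q8→{q2, q6, q8}; now {q0, q2, q4, q6, q8}.
Read '1': q0→{q5}, q2→{q2}, q4→∅, q6→{q3}, q8→{q7, q8}; now {q2, q3, q5, q7, q8}.
Read '1': q2→{q2}, q3→{q1, q2}, q5→{q8}, q7→∅, q8→{q7, q8}; now {q1, q2, q7, q8}.

{q1, q2, q7, q8}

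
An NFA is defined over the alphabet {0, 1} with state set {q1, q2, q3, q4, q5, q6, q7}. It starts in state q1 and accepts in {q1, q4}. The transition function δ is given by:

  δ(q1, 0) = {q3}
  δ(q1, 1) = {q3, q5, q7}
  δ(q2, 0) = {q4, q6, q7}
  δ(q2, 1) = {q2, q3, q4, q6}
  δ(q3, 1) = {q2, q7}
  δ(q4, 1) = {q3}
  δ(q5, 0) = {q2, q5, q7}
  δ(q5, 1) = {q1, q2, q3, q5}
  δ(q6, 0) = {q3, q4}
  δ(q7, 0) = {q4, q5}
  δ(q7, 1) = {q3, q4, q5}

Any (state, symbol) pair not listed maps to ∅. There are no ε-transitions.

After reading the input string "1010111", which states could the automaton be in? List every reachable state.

{q1, q2, q3, q4, q5, q6, q7}

Start in {q1}.
Read '1': q1→{q3, q5, q7}; now {q3, q5, q7}.
Read '0': q3→∅, q5→{q2, q5, q7}, q7→{q4, q5}; now {q2, q4, q5, q7}.
Read '1': q2→{q2, q3, q4, q6}, q4→{q3}, q5→{q1, q2, q3, q5}, q7→{q3, q4, q5}; now {q1, q2, q3, q4, q5, q6}.
Read '0': q1→{q3}, q2→{q4, q6, q7}, q3→∅, q4→∅, q5→{q2, q5, q7}, q6→{q3, q4}; now {q2, q3, q4, q5, q6, q7}.
Read '1': q2→{q2, q3, q4, q6}, q3→{q2, q7}, q4→{q3}, q5→{q1, q2, q3, q5}, q6→∅, q7→{q3, q4, q5}; now {q1, q2, q3, q4, q5, q6, q7}.
Read '1': q1→{q3, q5, q7}, q2→{q2, q3, q4, q6}, q3→{q2, q7}, q4→{q3}, q5→{q1, q2, q3, q5}, q6→∅, q7→{q3, q4, q5}; now {q1, q2, q3, q4, q5, q6, q7}.
Read '1': q1→{q3, q5, q7}, q2→{q2, q3, q4, q6}, q3→{q2, q7}, q4→{q3}, q5→{q1, q2, q3, q5}, q6→∅, q7→{q3, q4, q5}; now {q1, q2, q3, q4, q5, q6, q7}.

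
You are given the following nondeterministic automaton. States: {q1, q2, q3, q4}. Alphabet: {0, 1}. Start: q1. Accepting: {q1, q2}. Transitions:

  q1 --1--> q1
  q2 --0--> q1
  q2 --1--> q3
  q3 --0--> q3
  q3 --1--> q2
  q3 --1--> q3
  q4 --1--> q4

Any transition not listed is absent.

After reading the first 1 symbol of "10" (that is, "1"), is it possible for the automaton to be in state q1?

Start in {q1}.
Read '1': q1→{q1}; now {q1}.
State q1 is in {q1}.

Yes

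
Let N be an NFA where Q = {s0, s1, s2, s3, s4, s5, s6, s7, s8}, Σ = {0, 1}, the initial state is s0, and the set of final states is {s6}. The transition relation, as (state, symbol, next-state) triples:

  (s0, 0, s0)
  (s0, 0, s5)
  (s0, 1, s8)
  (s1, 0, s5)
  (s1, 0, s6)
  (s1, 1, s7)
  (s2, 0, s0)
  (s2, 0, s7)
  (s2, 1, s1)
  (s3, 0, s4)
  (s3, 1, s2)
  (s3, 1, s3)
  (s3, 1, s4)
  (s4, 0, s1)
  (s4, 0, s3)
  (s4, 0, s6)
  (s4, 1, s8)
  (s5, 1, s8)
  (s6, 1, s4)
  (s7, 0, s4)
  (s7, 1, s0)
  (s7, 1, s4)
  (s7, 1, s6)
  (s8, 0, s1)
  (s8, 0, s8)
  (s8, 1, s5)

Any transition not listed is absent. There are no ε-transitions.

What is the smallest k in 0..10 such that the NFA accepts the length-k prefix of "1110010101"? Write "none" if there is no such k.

Start in {s0}.
Read '1': s0→{s8}; now {s8}.
Read '1': s8→{s5}; now {s5}.
Read '1': s5→{s8}; now {s8}.
Read '0': s8→{s1, s8}; now {s1, s8}.
Read '0': s1→{s5, s6}, s8→{s1, s8}; now {s1, s5, s6, s8}.
None of the earlier sets intersect F, but {s1, s5, s6, s8} does.

5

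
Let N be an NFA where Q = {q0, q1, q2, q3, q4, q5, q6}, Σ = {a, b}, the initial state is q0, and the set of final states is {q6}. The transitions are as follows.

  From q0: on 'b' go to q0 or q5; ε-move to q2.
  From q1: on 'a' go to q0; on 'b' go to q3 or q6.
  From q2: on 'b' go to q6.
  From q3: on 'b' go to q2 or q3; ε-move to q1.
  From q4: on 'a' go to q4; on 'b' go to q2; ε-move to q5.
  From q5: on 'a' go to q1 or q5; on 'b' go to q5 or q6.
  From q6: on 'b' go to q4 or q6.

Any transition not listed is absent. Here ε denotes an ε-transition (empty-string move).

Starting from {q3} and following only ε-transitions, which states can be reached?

Begin with {q3}.
ε-move q3 → q1; add q1.

{q1, q3}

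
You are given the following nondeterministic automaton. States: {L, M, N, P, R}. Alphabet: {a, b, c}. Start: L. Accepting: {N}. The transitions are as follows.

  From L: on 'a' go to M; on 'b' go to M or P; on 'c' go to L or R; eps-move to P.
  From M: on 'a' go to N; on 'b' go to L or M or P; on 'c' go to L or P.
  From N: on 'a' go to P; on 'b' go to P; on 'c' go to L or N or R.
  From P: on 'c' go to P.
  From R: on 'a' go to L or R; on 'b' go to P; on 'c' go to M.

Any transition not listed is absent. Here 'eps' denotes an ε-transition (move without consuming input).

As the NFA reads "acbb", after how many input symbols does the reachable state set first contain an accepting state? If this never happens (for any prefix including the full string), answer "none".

Start: ε-closure({L}) = {L, P}.
Read 'a': {L, P} → {M}.
Read 'c': {M} → {L, P}.
Read 'b': {L, P} → {M, P}.
Read 'b': {M, P} → {L, M, P}.
No reachable set along the way intersects F.

none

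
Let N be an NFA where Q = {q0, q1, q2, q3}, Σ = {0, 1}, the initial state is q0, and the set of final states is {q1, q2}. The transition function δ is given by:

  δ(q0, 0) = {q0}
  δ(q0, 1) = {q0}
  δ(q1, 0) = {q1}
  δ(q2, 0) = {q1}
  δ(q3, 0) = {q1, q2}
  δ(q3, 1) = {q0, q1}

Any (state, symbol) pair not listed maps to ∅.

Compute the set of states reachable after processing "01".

Start in {q0}.
Read '0': q0→{q0}; now {q0}.
Read '1': q0→{q0}; now {q0}.

{q0}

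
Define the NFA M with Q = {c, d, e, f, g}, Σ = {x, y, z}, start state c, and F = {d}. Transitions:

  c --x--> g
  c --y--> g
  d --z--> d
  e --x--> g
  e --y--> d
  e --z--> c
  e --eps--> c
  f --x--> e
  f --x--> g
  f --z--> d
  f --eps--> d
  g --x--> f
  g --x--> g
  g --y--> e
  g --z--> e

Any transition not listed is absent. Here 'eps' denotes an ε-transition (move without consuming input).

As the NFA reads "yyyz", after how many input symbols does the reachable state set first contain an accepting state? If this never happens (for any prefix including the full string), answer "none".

Start in {c}.
Read 'y': c→{g}; now {g}.
Read 'y': g→{e}; union {e}; ε-closure = {c, e}.
Read 'y': c→{g}, e→{d}; now {d, g}.
None of the earlier sets intersect F, but {d, g} does.

3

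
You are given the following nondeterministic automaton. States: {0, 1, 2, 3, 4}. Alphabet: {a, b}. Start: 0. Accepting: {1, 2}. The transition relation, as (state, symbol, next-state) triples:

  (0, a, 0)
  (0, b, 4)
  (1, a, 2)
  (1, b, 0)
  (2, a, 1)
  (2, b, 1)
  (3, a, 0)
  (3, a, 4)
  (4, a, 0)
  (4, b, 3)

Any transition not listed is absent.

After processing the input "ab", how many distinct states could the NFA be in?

1

Start in {0}.
Read 'a': {0} → {0}.
Read 'b': {0} → {4}.
That set has 1 state.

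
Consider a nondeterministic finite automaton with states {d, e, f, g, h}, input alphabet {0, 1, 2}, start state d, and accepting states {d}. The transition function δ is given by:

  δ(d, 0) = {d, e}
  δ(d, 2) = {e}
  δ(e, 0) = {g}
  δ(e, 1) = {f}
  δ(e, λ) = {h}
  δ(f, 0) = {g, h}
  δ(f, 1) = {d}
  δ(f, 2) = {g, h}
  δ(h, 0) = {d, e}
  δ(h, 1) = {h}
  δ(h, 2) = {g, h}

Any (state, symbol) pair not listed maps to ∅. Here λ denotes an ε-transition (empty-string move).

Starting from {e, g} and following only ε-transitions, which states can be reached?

Begin with {e, g}.
ε-move e → h; add h.

{e, g, h}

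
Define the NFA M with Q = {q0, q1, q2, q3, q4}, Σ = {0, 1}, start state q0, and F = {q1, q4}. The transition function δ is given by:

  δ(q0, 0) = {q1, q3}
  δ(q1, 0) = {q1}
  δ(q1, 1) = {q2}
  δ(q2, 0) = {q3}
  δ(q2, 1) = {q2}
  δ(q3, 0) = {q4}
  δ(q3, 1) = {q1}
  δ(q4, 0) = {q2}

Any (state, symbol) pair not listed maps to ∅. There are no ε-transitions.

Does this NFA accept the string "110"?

No

Start in {q0}.
Read '1': {q0} → ∅.
The set is empty and remains empty for the remaining 2 symbols.
The final set ∅ contains no accepting state.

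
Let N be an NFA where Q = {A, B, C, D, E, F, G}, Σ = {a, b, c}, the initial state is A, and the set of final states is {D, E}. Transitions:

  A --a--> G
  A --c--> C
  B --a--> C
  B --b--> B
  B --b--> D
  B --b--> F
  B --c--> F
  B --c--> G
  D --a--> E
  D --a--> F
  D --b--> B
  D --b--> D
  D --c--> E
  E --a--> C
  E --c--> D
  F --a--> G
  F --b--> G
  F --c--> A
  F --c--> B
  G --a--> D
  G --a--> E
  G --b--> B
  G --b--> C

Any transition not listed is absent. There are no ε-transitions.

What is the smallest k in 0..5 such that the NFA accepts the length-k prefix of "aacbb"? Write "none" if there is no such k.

2

Start in {A}.
Read 'a': A→{G}; now {G}.
Read 'a': G→{D, E}; now {D, E}.
None of the earlier sets intersect F, but {D, E} does.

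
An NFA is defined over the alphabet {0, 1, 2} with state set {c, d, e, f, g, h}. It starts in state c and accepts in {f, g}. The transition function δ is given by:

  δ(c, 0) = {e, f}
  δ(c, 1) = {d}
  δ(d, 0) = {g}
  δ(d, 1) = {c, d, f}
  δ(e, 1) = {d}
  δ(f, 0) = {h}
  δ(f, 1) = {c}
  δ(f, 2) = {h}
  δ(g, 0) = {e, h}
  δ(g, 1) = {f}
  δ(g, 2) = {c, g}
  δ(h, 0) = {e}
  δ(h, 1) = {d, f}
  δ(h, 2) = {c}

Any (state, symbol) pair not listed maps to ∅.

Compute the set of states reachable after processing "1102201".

{c, d, f}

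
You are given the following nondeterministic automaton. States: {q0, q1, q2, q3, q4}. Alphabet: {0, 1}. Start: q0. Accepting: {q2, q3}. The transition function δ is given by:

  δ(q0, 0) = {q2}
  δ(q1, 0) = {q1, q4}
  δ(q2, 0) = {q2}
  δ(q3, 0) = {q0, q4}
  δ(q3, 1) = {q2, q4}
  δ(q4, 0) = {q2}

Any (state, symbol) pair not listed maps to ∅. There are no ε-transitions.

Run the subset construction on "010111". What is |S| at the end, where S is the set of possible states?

Start in {q0}.
Read '0': {q0} → {q2}.
Read '1': {q2} → ∅.
The set is empty and remains empty for the remaining 4 symbols.
That set has 0 states.

0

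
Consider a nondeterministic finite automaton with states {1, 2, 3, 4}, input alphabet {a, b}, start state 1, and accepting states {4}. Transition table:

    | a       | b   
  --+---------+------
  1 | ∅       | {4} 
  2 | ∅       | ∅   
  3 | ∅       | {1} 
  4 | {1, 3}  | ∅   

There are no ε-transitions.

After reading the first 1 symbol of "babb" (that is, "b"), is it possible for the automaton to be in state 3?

No

Start in {1}.
Read 'b': {1} → {4}.
State 3 is not in {4}.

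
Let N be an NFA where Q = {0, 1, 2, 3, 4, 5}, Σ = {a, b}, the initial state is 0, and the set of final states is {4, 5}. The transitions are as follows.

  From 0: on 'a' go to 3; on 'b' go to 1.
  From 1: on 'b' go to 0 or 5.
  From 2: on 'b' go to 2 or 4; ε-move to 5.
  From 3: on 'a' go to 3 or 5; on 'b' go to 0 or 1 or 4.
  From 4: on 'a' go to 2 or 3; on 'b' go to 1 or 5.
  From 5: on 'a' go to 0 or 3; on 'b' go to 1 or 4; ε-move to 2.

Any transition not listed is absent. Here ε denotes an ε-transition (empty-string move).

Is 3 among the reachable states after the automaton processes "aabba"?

Start in {0}.
Read 'a': {0} → {3}.
Read 'a': {3} → {2, 3, 5}.
Read 'b': {2, 3, 5} → {0, 1, 2, 4, 5}.
Read 'b': {0, 1, 2, 4, 5} → {0, 1, 2, 4, 5}.
Read 'a': {0, 1, 2, 4, 5} → {0, 2, 3, 5}.
State 3 is in {0, 2, 3, 5}.

Yes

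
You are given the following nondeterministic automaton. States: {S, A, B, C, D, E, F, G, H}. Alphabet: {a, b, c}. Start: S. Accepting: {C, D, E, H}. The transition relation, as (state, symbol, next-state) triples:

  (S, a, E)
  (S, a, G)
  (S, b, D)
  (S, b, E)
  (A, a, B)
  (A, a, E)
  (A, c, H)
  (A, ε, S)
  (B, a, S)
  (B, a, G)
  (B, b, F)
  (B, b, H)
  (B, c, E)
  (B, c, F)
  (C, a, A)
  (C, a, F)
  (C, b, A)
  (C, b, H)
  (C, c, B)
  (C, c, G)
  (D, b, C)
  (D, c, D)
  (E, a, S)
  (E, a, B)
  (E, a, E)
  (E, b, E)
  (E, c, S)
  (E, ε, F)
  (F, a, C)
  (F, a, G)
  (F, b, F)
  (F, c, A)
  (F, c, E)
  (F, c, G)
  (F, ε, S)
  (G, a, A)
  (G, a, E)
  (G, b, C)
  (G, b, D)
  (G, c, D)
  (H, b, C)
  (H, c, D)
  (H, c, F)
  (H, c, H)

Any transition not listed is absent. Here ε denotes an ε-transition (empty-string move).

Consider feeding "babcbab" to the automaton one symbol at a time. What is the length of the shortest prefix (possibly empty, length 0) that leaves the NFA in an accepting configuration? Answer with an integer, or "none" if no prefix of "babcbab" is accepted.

1

Start in {S}.
Read 'b': {S} → {S, D, E, F}.
None of the earlier sets intersect F, but {S, D, E, F} does.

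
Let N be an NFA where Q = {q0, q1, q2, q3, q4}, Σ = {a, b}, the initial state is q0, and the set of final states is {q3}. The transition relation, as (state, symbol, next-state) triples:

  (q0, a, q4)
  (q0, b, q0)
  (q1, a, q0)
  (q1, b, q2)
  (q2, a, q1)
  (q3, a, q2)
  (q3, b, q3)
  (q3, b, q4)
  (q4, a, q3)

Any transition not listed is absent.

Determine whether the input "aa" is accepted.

Start in {q0}.
Read 'a': q0→{q4}; now {q4}.
Read 'a': q4→{q3}; now {q3}.
The final set {q3} contains the accepting state q3.

Yes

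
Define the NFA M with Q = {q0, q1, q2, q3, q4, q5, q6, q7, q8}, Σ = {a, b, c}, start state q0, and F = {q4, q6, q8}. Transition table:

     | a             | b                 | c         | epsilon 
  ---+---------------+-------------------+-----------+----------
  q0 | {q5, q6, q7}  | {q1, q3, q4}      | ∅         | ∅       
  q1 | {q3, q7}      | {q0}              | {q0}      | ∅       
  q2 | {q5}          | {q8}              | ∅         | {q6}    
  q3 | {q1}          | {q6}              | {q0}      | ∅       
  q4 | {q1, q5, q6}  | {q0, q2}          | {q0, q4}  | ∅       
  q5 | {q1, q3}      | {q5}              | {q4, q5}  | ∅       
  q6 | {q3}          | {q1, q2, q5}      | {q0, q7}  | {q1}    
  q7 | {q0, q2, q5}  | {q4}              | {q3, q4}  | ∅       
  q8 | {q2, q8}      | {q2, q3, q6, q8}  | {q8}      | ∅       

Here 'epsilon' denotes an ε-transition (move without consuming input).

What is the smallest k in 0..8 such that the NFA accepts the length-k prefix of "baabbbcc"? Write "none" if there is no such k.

1

Start in {q0}.
Read 'b': {q0} → {q1, q3, q4}.
None of the earlier sets intersect F, but {q1, q3, q4} does.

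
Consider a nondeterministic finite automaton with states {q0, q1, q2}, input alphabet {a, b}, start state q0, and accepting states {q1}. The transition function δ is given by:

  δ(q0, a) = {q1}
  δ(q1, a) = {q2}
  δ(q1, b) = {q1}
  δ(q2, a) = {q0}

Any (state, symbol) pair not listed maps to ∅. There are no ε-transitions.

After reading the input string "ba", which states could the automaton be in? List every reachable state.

∅

Start in {q0}.
Read 'b': q0→∅; now ∅.
The set is empty and remains empty for the remaining 1 symbol.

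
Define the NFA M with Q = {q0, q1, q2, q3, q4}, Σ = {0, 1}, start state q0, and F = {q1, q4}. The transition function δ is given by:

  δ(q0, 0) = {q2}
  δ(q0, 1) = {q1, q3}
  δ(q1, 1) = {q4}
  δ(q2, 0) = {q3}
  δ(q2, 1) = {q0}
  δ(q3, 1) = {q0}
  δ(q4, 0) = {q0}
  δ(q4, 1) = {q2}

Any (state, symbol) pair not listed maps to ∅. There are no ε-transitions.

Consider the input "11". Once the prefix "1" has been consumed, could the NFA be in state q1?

Yes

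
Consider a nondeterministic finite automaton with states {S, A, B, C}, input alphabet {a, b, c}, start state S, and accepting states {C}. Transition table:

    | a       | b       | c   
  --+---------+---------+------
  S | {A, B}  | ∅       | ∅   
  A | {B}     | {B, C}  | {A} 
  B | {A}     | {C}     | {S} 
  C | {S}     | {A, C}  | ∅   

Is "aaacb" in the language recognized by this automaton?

Yes

Start in {S}.
Read 'a': S→{A, B}; now {A, B}.
Read 'a': A→{B}, B→{A}; now {A, B}.
Read 'a': A→{B}, B→{A}; now {A, B}.
Read 'c': A→{A}, B→{S}; now {S, A}.
Read 'b': S→∅, A→{B, C}; now {B, C}.
The final set {B, C} contains the accepting state C.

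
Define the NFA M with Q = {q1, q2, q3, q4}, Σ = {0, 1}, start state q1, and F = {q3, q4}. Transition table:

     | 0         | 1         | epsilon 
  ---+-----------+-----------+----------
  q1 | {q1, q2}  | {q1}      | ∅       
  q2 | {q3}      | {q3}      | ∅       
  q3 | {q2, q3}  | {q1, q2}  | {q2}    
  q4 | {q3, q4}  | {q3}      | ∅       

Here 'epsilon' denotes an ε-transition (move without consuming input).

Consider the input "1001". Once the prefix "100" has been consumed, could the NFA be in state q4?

No

Start in {q1}.
Read '1': {q1} → {q1}.
Read '0': {q1} → {q1, q2}.
Read '0': {q1, q2} → {q1, q2, q3}.
State q4 is not in {q1, q2, q3}.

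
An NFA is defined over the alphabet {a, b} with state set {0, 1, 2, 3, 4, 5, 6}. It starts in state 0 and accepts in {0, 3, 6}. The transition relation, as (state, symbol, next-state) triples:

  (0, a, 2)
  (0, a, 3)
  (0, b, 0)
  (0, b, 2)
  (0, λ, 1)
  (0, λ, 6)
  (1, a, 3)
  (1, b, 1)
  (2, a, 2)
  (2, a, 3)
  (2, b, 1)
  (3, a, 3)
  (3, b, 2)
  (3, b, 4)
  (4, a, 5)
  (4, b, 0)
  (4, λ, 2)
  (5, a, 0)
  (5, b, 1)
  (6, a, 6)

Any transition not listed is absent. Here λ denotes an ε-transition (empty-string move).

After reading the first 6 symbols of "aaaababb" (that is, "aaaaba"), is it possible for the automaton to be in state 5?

Yes

Start: ε-closure({0}) = {0, 1, 6}.
Read 'a': {0, 1, 6} → {2, 3, 6}.
Read 'a': {2, 3, 6} → {2, 3, 6}.
Read 'a': {2, 3, 6} → {2, 3, 6}.
Read 'a': {2, 3, 6} → {2, 3, 6}.
Read 'b': {2, 3, 6} → {1, 2, 4}.
Read 'a': {1, 2, 4} → {2, 3, 5}.
State 5 is in {2, 3, 5}.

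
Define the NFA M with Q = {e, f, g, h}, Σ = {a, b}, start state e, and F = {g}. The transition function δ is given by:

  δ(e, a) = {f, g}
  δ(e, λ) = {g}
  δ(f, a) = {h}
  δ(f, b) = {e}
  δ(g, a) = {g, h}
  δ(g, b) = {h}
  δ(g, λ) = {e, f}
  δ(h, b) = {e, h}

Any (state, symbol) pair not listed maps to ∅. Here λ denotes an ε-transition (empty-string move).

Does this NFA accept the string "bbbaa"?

Yes

Start: ε-closure({e}) = {e, f, g}.
Read 'b': e→∅, f→{e}, g→{h}; union {e, h}; ε-closure = {e, f, g, h}.
Read 'b': e→∅, f→{e}, g→{h}, h→{e, h}; union {e, h}; ε-closure = {e, f, g, h}.
Read 'b': e→∅, f→{e}, g→{h}, h→{e, h}; union {e, h}; ε-closure = {e, f, g, h}.
Read 'a': e→{f, g}, f→{h}, g→{g, h}, h→∅; union {f, g, h}; ε-closure = {e, f, g, h}.
Read 'a': e→{f, g}, f→{h}, g→{g, h}, h→∅; union {f, g, h}; ε-closure = {e, f, g, h}.
The final set {e, f, g, h} contains the accepting state g.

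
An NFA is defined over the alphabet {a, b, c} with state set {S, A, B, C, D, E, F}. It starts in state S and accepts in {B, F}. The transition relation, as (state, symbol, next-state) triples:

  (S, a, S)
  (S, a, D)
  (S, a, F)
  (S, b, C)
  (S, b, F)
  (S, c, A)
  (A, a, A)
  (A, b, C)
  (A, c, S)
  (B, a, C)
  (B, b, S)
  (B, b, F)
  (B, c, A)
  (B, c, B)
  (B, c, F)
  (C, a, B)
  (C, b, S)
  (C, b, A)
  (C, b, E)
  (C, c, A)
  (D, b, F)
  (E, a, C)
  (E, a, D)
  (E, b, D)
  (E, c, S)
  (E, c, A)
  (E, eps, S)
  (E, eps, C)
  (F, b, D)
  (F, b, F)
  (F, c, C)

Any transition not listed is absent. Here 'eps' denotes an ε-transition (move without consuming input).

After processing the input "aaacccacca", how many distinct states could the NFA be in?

4

Start in {S}.
Read 'a': S→{S, D, F}; now {S, D, F}.
Read 'a': S→{S, D, F}, D→∅, F→∅; now {S, D, F}.
Read 'a': S→{S, D, F}, D→∅, F→∅; now {S, D, F}.
Read 'c': S→{A}, D→∅, F→{C}; now {A, C}.
Read 'c': A→{S}, C→{A}; now {S, A}.
Read 'c': S→{A}, A→{S}; now {S, A}.
Read 'a': S→{S, D, F}, A→{A}; now {S, A, D, F}.
Read 'c': S→{A}, A→{S}, D→∅, F→{C}; now {S, A, C}.
Read 'c': S→{A}, A→{S}, C→{A}; now {S, A}.
Read 'a': S→{S, D, F}, A→{A}; now {S, A, D, F}.
That set has 4 states.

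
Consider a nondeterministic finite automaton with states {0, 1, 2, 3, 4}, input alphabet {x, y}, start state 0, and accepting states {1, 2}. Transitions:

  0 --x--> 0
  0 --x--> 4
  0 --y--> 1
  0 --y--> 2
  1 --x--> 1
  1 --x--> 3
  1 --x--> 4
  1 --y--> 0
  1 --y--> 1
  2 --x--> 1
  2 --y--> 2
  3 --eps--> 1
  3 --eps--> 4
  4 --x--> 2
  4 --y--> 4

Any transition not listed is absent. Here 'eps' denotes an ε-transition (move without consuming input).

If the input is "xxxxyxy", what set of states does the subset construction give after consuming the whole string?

Start in {0}.
Read 'x': {0} → {0, 4}.
Read 'x': {0, 4} → {0, 2, 4}.
Read 'x': {0, 2, 4} → {0, 1, 2, 4}.
Read 'x': {0, 1, 2, 4} → {0, 1, 2, 3, 4}.
Read 'y': {0, 1, 2, 3, 4} → {0, 1, 2, 4}.
Read 'x': {0, 1, 2, 4} → {0, 1, 2, 3, 4}.
Read 'y': {0, 1, 2, 3, 4} → {0, 1, 2, 4}.

{0, 1, 2, 4}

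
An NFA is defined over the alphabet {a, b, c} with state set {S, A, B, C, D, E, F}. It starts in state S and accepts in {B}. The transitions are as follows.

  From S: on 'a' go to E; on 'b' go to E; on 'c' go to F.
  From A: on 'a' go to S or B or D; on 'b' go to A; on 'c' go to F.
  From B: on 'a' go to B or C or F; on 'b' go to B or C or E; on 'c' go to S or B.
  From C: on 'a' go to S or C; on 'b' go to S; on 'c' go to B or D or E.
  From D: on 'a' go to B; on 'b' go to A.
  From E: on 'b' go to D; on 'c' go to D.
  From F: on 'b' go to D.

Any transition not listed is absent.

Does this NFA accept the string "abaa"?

Yes

Start in {S}.
Read 'a': {S} → {E}.
Read 'b': {E} → {D}.
Read 'a': {D} → {B}.
Read 'a': {B} → {B, C, F}.
The final set {B, C, F} contains the accepting state B.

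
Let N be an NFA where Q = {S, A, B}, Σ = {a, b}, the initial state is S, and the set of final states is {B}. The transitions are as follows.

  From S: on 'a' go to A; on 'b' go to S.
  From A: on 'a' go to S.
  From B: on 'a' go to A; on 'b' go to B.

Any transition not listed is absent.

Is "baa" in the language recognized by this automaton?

Start in {S}.
Read 'b': {S} → {S}.
Read 'a': {S} → {A}.
Read 'a': {A} → {S}.
The final set {S} contains no accepting state.

No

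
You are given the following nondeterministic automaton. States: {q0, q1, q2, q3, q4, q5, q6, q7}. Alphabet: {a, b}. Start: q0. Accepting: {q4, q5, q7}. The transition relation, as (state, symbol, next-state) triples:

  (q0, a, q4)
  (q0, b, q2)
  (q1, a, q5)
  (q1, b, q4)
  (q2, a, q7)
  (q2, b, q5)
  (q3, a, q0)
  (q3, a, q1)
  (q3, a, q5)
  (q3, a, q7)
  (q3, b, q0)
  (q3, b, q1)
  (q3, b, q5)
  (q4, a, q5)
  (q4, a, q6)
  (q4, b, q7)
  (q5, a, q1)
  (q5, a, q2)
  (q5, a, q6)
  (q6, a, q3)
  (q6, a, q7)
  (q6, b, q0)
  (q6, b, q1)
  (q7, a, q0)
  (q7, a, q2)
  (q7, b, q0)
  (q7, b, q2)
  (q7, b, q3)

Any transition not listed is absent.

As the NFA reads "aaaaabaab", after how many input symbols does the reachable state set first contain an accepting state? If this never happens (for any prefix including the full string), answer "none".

Start in {q0}.
Read 'a': {q0} → {q4}.
None of the earlier sets intersect F, but {q4} does.

1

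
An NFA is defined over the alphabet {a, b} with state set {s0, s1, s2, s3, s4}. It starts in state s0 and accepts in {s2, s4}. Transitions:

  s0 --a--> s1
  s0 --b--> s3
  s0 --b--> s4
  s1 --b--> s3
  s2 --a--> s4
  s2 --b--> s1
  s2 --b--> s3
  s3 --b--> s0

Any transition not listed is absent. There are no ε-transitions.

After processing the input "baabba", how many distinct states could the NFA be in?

0

Start in {s0}.
Read 'b': s0→{s3, s4}; now {s3, s4}.
Read 'a': s3→∅, s4→∅; now ∅.
The set is empty and remains empty for the remaining 4 symbols.
That set has 0 states.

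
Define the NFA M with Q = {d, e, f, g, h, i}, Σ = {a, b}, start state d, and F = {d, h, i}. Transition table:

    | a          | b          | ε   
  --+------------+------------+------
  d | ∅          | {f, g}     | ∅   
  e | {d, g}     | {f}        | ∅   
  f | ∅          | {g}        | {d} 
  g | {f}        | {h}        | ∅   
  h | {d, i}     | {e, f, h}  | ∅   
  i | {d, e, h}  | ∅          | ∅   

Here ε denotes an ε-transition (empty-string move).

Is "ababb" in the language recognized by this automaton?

No

Start in {d}.
Read 'a': {d} → ∅.
The set is empty and remains empty for the remaining 4 symbols.
The final set ∅ contains no accepting state.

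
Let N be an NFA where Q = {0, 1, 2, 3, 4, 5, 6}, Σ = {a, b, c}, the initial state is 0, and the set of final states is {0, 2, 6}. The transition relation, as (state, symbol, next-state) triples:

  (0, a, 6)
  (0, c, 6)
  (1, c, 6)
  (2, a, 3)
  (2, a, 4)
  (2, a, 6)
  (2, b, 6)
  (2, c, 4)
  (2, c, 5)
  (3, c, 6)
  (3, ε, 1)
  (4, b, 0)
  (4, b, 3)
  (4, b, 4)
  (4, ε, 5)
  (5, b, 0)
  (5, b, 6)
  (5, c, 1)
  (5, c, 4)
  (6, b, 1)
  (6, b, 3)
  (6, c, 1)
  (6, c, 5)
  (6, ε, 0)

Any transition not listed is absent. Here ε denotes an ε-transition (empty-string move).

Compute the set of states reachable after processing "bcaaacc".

Start in {0}.
Read 'b': {0} → ∅.
The set is empty and remains empty for the remaining 6 symbols.

∅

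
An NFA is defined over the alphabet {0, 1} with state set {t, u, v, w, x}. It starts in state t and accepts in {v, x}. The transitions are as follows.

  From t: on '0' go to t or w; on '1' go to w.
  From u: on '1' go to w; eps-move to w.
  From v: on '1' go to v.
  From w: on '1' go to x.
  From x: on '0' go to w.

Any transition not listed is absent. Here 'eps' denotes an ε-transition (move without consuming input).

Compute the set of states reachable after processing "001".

{w, x}

Start in {t}.
Read '0': {t} → {t, w}.
Read '0': {t, w} → {t, w}.
Read '1': {t, w} → {w, x}.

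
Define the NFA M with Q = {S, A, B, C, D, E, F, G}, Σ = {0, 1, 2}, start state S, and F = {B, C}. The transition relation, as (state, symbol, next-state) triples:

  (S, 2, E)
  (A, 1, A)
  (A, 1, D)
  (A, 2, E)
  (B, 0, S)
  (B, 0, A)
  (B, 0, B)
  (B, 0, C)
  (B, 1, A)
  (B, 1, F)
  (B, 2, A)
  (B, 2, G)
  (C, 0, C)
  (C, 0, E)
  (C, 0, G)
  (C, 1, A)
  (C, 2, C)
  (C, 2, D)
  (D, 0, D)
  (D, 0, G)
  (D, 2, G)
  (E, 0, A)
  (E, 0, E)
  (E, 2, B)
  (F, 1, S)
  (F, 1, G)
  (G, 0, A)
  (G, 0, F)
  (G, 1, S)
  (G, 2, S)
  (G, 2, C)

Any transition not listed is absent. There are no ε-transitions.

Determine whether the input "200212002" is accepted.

Yes

Start in {S}.
Read '2': S→{E}; now {E}.
Read '0': E→{A, E}; now {A, E}.
Read '0': A→∅, E→{A, E}; now {A, E}.
Read '2': A→{E}, E→{B}; now {B, E}.
Read '1': B→{A, F}, E→∅; now {A, F}.
Read '2': A→{E}, F→∅; now {E}.
Read '0': E→{A, E}; now {A, E}.
Read '0': A→∅, E→{A, E}; now {A, E}.
Read '2': A→{E}, E→{B}; now {B, E}.
The final set {B, E} contains the accepting state B.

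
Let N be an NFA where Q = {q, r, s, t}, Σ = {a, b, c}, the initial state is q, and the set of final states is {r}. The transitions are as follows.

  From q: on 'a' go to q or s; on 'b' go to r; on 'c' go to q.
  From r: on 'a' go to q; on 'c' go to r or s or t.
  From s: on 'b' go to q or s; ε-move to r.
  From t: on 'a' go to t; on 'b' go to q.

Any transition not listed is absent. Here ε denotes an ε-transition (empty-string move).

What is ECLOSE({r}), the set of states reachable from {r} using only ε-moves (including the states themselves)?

{r}

Begin with {r}.
No ε-moves leave this set, so the closure equals the set itself.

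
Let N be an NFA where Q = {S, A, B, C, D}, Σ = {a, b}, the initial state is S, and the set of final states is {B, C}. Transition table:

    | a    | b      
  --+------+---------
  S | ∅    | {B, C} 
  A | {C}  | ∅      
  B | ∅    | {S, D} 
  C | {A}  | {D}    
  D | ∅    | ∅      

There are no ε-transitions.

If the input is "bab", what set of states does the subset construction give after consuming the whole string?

∅

Start in {S}.
Read 'b': {S} → {B, C}.
Read 'a': {B, C} → {A}.
Read 'b': {A} → ∅.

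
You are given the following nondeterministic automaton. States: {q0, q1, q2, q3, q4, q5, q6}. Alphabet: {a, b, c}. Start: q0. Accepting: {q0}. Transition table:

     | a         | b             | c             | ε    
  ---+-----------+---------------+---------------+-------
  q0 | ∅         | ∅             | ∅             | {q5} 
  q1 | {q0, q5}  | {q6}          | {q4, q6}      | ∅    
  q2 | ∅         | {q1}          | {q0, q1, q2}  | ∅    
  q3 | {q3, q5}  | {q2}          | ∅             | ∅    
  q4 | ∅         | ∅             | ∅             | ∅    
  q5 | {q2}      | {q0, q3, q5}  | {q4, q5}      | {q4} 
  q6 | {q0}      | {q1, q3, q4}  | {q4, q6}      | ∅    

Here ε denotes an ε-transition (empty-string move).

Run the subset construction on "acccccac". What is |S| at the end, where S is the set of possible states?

5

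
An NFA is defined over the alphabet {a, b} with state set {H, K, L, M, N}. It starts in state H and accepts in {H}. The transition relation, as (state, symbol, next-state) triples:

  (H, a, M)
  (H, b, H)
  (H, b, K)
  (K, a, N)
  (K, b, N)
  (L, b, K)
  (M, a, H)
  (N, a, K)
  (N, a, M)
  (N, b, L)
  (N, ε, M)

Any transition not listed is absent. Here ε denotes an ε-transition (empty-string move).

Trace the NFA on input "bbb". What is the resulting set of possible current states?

Start in {H}.
Read 'b': {H} → {H, K}.
Read 'b': {H, K} → {H, K, M, N}.
Read 'b': {H, K, M, N} → {H, K, L, M, N}.

{H, K, L, M, N}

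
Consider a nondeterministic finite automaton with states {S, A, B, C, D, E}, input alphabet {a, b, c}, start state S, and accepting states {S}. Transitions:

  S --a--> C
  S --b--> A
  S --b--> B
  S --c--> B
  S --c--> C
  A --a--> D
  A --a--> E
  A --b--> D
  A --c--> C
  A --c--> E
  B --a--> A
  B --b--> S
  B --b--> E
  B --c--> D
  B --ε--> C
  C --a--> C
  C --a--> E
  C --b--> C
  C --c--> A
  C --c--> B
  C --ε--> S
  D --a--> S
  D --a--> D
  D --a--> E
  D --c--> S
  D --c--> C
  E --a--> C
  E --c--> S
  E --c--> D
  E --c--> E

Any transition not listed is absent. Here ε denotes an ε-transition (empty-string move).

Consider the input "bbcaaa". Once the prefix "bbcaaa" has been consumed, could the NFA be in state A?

Start in {S}.
Read 'b': S→{A, B}; union {A, B}; ε-closure = {S, A, B, C}.
Read 'b': S→{A, B}, A→{D}, B→{S, E}, C→{C}; now {S, A, B, C, D, E}.
Read 'c': S→{B, C}, A→{C, E}, B→{D}, C→{A, B}, D→{S, C}, E→{S, D, E}; now {S, A, B, C, D, E}.
Read 'a': S→{C}, A→{D, E}, B→{A}, C→{C, E}, D→{S, D, E}, E→{C}; now {S, A, C, D, E}.
Read 'a': S→{C}, A→{D, E}, C→{C, E}, D→{S, D, E}, E→{C}; now {S, C, D, E}.
Read 'a': S→{C}, C→{C, E}, D→{S, D, E}, E→{C}; now {S, C, D, E}.
State A is not in {S, C, D, E}.

No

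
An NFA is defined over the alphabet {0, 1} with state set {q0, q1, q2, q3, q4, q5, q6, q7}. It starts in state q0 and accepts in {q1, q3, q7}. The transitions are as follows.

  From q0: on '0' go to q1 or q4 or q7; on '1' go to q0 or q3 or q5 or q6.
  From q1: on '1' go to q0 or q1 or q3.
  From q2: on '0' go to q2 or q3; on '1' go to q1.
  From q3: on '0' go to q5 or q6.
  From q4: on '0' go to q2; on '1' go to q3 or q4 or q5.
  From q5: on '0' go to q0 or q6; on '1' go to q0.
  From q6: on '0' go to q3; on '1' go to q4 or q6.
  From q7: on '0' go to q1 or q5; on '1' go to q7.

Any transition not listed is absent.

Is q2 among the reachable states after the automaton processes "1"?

No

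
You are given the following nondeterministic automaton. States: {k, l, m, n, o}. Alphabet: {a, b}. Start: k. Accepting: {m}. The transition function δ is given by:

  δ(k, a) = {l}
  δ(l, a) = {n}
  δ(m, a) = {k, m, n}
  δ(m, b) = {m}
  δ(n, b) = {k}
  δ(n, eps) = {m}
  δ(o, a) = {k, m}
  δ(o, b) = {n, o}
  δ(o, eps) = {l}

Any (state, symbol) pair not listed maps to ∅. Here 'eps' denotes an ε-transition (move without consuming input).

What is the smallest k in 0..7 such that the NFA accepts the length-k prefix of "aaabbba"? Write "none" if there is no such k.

2

Start in {k}.
Read 'a': {k} → {l}.
Read 'a': {l} → {m, n}.
None of the earlier sets intersect F, but {m, n} does.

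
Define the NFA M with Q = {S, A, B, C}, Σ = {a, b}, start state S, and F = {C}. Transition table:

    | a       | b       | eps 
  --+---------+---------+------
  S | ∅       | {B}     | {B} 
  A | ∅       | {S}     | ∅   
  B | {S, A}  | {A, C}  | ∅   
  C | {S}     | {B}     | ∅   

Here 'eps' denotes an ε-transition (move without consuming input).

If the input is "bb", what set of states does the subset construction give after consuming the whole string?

Start: ε-closure({S}) = {S, B}.
Read 'b': {S, B} → {A, B, C}.
Read 'b': {A, B, C} → {S, A, B, C}.

{S, A, B, C}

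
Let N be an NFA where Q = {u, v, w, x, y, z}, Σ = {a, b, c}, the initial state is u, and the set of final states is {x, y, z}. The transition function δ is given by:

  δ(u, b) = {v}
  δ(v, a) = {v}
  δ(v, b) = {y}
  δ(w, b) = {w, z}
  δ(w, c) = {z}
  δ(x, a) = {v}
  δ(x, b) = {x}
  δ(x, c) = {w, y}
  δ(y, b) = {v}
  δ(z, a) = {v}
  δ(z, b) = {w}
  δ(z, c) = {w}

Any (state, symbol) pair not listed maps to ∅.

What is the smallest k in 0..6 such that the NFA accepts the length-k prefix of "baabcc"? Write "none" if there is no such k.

4

Start in {u}.
Read 'b': {u} → {v}.
Read 'a': {v} → {v}.
Read 'a': {v} → {v}.
Read 'b': {v} → {y}.
None of the earlier sets intersect F, but {y} does.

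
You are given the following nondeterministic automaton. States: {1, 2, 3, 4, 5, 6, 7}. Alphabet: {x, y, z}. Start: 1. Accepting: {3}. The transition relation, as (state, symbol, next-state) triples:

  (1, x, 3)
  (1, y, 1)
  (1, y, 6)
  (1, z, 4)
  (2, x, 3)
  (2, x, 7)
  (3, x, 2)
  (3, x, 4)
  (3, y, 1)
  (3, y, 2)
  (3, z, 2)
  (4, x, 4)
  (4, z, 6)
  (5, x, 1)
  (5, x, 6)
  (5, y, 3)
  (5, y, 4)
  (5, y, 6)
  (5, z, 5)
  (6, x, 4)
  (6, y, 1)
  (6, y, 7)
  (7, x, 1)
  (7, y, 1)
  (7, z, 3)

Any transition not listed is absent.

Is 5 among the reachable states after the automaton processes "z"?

Start in {1}.
Read 'z': {1} → {4}.
State 5 is not in {4}.

No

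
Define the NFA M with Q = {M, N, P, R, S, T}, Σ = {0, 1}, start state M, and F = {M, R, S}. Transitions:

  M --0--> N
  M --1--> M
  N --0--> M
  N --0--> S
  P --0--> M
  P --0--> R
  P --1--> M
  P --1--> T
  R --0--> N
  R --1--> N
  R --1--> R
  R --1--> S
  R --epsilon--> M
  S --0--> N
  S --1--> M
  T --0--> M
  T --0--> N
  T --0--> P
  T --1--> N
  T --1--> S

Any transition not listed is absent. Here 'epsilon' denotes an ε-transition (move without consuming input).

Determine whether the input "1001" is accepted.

Yes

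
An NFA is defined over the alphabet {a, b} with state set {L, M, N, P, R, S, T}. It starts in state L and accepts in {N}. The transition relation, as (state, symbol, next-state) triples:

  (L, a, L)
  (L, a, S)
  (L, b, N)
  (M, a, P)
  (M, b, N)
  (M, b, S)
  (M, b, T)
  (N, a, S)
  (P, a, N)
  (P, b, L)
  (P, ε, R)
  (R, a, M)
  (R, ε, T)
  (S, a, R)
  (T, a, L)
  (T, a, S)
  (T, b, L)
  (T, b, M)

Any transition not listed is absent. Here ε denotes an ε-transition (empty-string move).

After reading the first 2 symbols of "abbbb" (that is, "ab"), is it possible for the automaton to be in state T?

Start in {L}.
Read 'a': L→{L, S}; now {L, S}.
Read 'b': L→{N}, S→∅; now {N}.
State T is not in {N}.

No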